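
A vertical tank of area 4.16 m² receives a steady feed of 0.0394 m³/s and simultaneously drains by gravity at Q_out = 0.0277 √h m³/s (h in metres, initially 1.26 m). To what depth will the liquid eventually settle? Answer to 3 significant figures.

Level balance: A dh/dt = 0.0394 − 0.0277 √h. Setting dh/dt = 0:
Q_in = 0.0277 √h_ss ⇒ √h_ss = 0.0394/0.0277 = 1.4224.
h_ss = 1.4224² = 2.0232 m. (Since h₀ = 1.26 m < h_ss, the level will rise toward this value.)

2.02 m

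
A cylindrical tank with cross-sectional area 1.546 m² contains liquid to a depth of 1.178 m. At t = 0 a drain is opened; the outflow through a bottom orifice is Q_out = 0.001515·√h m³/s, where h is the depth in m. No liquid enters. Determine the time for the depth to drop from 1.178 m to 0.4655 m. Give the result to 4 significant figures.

With no inflow, A dh/dt = −0.001515 √h.
Separate and integrate: 2(√h − √h₀) = −(0.001515/A) t.
t = 2A(√h₀ − √h)/0.001515 = 2·1.546·(√1.178 − √0.4655)/0.001515
  = 3.09200 × (1.08536 − 0.682276) / 0.001515 = 822.659 s.

822.7 s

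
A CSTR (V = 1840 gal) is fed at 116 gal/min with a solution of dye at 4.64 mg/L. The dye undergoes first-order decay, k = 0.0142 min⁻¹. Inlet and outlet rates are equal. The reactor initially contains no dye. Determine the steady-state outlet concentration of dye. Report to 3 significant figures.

3.79 mg/L

Accumulation = in − out − consumed: V dC/dt = Q C_in − Q C − k V C.
Steady state (dC/dt = 0): C_ss = Q C_in/(Q + kV) = C_in/(1 + kV/Q).
C_ss = 116·4.64/(116 + 0.0142·1840) = 538.24/142.13 = 3.7870 mg/L.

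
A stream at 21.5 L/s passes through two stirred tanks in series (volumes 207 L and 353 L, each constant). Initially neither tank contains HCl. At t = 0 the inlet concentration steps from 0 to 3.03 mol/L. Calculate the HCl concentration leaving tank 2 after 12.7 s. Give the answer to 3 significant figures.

0.799 mol/L

Each tank obeys Vᵢ dCᵢ/dt = Q(Cᵢ₋₁ − Cᵢ), so τᵢ = Vᵢ/Q.
τ₁ = 207/21.5 = 9.6279 s; τ₂ = 353/21.5 = 16.419 s.
Solving the cascade with C₁(0)=C₂(0)=0 gives C₂(t) = C_in[1 − (τ₁ e^(−t/τ₁) − τ₂ e^(−t/τ₂))/(τ₁ − τ₂)].
At t = 12.7: e^(−t/τ₁) = 0.26738, e^(−t/τ₂) = 0.46139.
C₂ = 3.03·[1 − (9.6279·0.26738 − 16.419·0.46139)/(-6.7907)] = 3.03·0.26354 = 0.79854 mol/L.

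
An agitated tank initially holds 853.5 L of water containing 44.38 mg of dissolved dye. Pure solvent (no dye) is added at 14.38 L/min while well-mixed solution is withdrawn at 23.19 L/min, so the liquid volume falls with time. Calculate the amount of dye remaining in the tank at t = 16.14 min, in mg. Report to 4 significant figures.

27.47 mg

Total volume: dV/dt = Q_in − Q_out = -8.81000 L/min, so V(t) = 853.5 − 8.81000 t and V(16.14) = 711.307 L.
Solute balance: dm/dt = 0 − Q_out C = −Q_out m/V(t).
Separate: dm/m = −Q_out dt/V(t) ⇒ ln(m/m₀) = −(Q_out/(Q_in−Q_out)) ln(V/V₀).
m = m₀ (V₀/V)^(Q_out/(Q_in−Q_out)) = 44.38 × (853.5/711.307)^(-2.63224) = 27.4697 mg.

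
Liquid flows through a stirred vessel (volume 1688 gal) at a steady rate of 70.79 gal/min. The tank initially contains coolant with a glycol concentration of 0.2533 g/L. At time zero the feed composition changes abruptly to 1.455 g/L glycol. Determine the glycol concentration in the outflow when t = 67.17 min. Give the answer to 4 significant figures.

1.383 g/L

Species balance on the tank: V dC/dt = Q(C_in − C).
Time constant τ = V/Q = 1688/70.79 = 23.8452 min.
Integrating: C(t) = C_in + (C₀ − C_in) e^(−t/τ).
C(67.17) = 1.455 + (0.2533 − 1.455)·e^(−67.17/23.8452) = 1.455 + (-1.20170)·0.0597897 = 1.38315 g/L.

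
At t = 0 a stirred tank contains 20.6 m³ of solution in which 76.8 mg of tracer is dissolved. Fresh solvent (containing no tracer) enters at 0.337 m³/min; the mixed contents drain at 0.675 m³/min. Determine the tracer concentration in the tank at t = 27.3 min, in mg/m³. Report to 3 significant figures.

Let m(t) be the amount of tracer. Volume: V(t) = V₀ + (Q_in − Q_out) t = 20.6 − 0.33800 t; V(27.3) = 11.373 m³.
Solute balance: dm/dt = 0 − Q_out C = −Q_out m/V(t).
dm/m = −Q_out dt/(V₀ − 0.33800 t); integrating gives ln(m/m₀) = −(Q_out/(Q_in−Q_out)) ln(V/V₀).
m = m₀ (V₀/V)^(Q_out/(Q_in−Q_out)) = 76.8 × (20.6/11.373)^(-1.9970) = 23.448 mg.
C = m/V = 23.448/11.373 = 2.0618 mg/m³.

2.06 mg/m³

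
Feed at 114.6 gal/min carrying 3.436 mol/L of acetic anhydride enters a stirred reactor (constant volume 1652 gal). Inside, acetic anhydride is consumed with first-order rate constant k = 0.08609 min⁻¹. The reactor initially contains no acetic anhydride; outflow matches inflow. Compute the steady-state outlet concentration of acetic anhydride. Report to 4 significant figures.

1.533 mol/L

Species balance: V dC/dt = Q C_in − Q C − k V C.
Steady state (dC/dt = 0): C_ss = Q C_in/(Q + kV) = C_in/(1 + kV/Q).
C_ss = 114.6·3.436/(114.6 + 0.08609·1652) = 393.766/256.821 = 1.53323 mol/L.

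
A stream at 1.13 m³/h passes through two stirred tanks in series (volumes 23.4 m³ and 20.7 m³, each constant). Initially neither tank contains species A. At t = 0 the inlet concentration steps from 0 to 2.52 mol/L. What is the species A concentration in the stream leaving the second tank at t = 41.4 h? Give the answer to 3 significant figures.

1.58 mol/L

Each tank obeys Vᵢ dCᵢ/dt = Q(Cᵢ₋₁ − Cᵢ), so τᵢ = Vᵢ/Q.
τ₁ = 23.4/1.13 = 20.708 h; τ₂ = 20.7/1.13 = 18.319 h.
Tank 1: C₁ = C_in(1 − e^(−t/τ₁)). Tank 2 (τ₁ ≠ τ₂): C₂ = C_in[1 − (τ₁ e^(−t/τ₁) − τ₂ e^(−t/τ₂))/(τ₁ − τ₂)].
At t = 41.4: e^(−t/τ₁) = 0.13544, e^(−t/τ₂) = 0.10435.
C₂ = 2.52·[1 − (20.708·0.13544 − 18.319·0.10435)/(2.3894)] = 2.52·0.62621 = 1.5781 mol/L.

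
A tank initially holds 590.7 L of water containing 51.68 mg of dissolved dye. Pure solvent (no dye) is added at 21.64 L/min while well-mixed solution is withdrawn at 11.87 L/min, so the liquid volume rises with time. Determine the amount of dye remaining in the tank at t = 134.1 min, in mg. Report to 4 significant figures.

12.49 mg

Total volume: dV/dt = Q_in − Q_out = 9.77000 L/min, so V(t) = 590.7 + 9.77000 t and V(134.1) = 1900.86 L.
Species balance (pure solvent in): dm/dt = −Q_out · m/V(t).
Separate: dm/m = −Q_out dt/V(t) ⇒ ln(m/m₀) = −(Q_out/(Q_in−Q_out)) ln(V/V₀).
m = m₀ (V₀/V)^(Q_out/(Q_in−Q_out)) = 51.68 × (590.7/1900.86)^(1.21494) = 12.4922 mg.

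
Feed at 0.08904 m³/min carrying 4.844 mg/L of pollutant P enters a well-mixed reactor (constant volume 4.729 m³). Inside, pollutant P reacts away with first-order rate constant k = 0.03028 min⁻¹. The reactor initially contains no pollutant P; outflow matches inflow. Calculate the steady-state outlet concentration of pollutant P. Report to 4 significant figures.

1.857 mg/L

Species balance: V dC/dt = Q C_in − Q C − k V C.
Steady state (dC/dt = 0): C_ss = Q C_in/(Q + kV) = C_in/(1 + kV/Q).
C_ss = 0.08904·4.844/(0.08904 + 0.03028·4.729) = 0.431310/0.232234 = 1.85722 mg/L.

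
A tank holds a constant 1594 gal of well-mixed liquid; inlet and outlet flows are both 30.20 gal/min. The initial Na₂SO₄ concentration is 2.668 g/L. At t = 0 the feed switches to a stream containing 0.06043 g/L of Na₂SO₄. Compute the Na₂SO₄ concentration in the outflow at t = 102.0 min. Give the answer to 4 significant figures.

0.4380 g/L

Species balance on the tank: V dC/dt = Q(C_in − C).
So dC/dt = (C_in − C)/τ with τ = V/Q = 1594/30.20 = 52.7815 min.
Integrating: C(t) = C_in + (C₀ − C_in) e^(−t/τ).
C(102.0) = 0.06043 + (2.668 − 0.06043)·e^(−102.0/52.7815) = 0.06043 + (2.60757)·0.144786 = 0.437970 g/L.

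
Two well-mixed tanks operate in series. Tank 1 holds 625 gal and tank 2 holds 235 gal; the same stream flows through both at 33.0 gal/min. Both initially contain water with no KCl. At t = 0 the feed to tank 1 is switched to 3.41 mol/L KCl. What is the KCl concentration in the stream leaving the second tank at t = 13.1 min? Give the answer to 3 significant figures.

Each tank obeys Vᵢ dCᵢ/dt = Q(Cᵢ₋₁ − Cᵢ), so τᵢ = Vᵢ/Q.
τ₁ = 625/33.0 = 18.939 min; τ₂ = 235/33.0 = 7.1212 min.
Tank 1: C₁ = C_in(1 − e^(−t/τ₁)). Tank 2 (τ₁ ≠ τ₂): C₂ = C_in[1 − (τ₁ e^(−t/τ₁) − τ₂ e^(−t/τ₂))/(τ₁ − τ₂)].
At t = 13.1: e^(−t/τ₁) = 0.50073, e^(−t/τ₂) = 0.15889.
C₂ = 3.41·[1 − (18.939·0.50073 − 7.1212·0.15889)/(11.818)] = 3.41·0.29328 = 1.0001 mol/L.

1.00 mol/L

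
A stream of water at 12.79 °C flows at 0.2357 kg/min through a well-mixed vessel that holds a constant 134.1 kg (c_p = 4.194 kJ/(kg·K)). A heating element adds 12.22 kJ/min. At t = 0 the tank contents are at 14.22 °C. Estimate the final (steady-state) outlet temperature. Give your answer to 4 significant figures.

First-law balance (no shaft work): M c_p dT/dt = ṁ c_p (T_in − T) + 12.22.
At steady state dT/dt = 0 ⇒ T_ss = T_in + Q̇/(ṁ c_p) = 12.79 + 12.22/(0.2357·4.194) = 25.1518 °C.

25.15 °C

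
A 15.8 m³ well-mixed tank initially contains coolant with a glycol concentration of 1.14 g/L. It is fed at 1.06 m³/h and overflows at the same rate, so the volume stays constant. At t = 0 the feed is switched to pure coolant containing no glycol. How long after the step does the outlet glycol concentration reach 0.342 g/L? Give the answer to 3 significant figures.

Species balance: V dC/dt = Q(C_in − C) ⇒ τ = V/Q = 14.906 h.
C(t) = C_in + (C₀ − C_in) e^(−t/τ). Set C = 0.342 and solve for t:
e^(−t/τ) = (C − C_in)/(C₀ − C_in) = (0.342 − 0)/(1.14 − 0) = 0.30000
t = −τ ln(…) = 14.906 × 1.2040 = 17.946 h.

17.9 h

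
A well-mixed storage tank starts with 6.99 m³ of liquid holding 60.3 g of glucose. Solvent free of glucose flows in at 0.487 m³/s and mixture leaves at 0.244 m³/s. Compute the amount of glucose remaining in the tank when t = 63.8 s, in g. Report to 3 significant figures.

18.6 g

Total volume: dV/dt = Q_in − Q_out = 0.24300 m³/s, so V(t) = 6.99 + 0.24300 t and V(63.8) = 22.493 m³.
Species balance (pure solvent in): dm/dt = −Q_out · m/V(t).
Separate: dm/m = −Q_out dt/V(t) ⇒ ln(m/m₀) = −(Q_out/(Q_in−Q_out)) ln(V/V₀).
m = m₀ (V₀/V)^(Q_out/(Q_in−Q_out)) = 60.3 × (6.99/22.493)^(1.0041) = 18.649 g.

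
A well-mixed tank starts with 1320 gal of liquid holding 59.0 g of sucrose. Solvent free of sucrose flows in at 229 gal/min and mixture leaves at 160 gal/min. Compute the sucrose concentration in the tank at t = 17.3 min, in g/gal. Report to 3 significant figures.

Total volume: dV/dt = Q_in − Q_out = 69.000 gal/min, so V(t) = 1320 + 69.000 t and V(17.3) = 2513.7 gal.
Solute balance: dm/dt = 0 − Q_out C = −Q_out m/V(t).
dm/m = −Q_out dt/(V₀ + 69.000 t); integrating gives ln(m/m₀) = −(Q_out/(Q_in−Q_out)) ln(V/V₀).
m = m₀ (V₀/V)^(Q_out/(Q_in−Q_out)) = 59.0 × (1320/2513.7)^(2.3188) = 13.249 g.
C = m/V = 13.249/2513.7 = 0.0052707 g/gal.

0.00527 g/gal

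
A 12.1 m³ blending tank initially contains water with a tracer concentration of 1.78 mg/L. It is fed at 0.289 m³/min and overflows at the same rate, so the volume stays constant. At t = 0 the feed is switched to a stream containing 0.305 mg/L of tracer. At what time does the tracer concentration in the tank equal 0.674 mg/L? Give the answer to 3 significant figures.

Species balance on the tank: V dC/dt = Q(C_in − C), so τ = V/Q = 41.869 min.
C(t) = C_in + (C₀ − C_in) e^(−t/τ). Set C = 0.674 and solve for t:
e^(−t/τ) = (C − C_in)/(C₀ − C_in) = (0.674 − 0.305)/(1.78 − 0.305) = 0.25017
t = −τ ln(…) = 41.869 × 1.3856 = 58.014 min.

58.0 min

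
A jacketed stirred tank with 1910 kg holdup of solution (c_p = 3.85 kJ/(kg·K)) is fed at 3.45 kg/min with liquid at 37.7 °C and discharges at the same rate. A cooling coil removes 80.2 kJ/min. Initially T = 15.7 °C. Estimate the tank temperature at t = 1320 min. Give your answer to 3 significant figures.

M c_p dT/dt = ṁ c_p (T_in − T) − Q̇.
τ = M/ṁ = 553.62 min; T_ss = T_in − Q̇/(ṁ c_p) = 37.7 − 80.2/(3.45·3.85) = 31.662 °C.
Solution: T(t) = T_ss + (T₀ − T_ss) e^(−t/τ).
T(1320) = 31.662 + (-15.962)·e^(−1320/553.62) = 31.662 + (-15.962)·0.092154 = 30.191 °C.

30.2 °C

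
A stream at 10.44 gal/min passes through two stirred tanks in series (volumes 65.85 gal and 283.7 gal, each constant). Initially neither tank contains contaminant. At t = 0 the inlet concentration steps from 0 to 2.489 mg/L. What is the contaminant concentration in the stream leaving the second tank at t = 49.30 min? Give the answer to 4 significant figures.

Time constants: τᵢ = Vᵢ/Q for each well-mixed tank.
τ₁ = 65.85/10.44 = 6.30747 min; τ₂ = 283.7/10.44 = 27.1743 min.
Tank 1: C₁ = C_in(1 − e^(−t/τ₁)). Tank 2 (τ₁ ≠ τ₂): C₂ = C_in[1 − (τ₁ e^(−t/τ₁) − τ₂ e^(−t/τ₂))/(τ₁ − τ₂)].
At t = 49.30: e^(−t/τ₁) = 0.000403180, e^(−t/τ₂) = 0.162966.
C₂ = 2.489·[1 − (6.30747·0.000403180 − 27.1743·0.162966)/(-20.8669)] = 2.489·0.787895 = 1.96107 mg/L.

1.961 mg/L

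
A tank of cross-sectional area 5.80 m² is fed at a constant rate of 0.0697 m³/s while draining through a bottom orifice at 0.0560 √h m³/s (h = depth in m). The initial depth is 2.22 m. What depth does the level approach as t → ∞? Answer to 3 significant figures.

A dh/dt = Q_in − 0.0560 √h. Steady state requires inflow = outflow:
Q_in = 0.0560 √h_ss ⇒ √h_ss = 0.0697/0.0560 = 1.2446.
h_ss = 1.2446² = 1.5491 m. (Since h₀ = 2.22 m > h_ss, the level will fall toward this value.)

1.55 m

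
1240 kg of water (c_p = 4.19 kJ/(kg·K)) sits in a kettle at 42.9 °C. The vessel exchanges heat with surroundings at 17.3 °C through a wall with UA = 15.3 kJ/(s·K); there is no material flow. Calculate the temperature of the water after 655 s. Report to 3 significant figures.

Lumped-capacitance energy balance: M c_p dT/dt = UA(T_amb − T).
dT/dt = (T_ss − T)/τ with T_ss = T_amb = 17.300 °C, τ = M c_p/UA = 1240·4.19/15.3 = 339.58 s.
T approaches T_ss exponentially: T(t) = T_ss + (T₀ − T_ss) e^(−t/τ).
T(655) = 17.300 + (25.600)·0.14532 = 21.020 °C.

21.0 °C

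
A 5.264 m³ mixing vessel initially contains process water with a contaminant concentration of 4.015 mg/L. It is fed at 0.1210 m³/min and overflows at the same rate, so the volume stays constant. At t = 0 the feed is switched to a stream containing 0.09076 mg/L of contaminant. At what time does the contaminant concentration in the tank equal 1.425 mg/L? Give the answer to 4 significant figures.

46.93 min

Transient balance on the dissolved component: V dC/dt = Q(C_in − C), so τ = V/Q = 43.5041 min.
C(t) = C_in + (C₀ − C_in) e^(−t/τ). Set C = 1.425 and solve for t:
e^(−t/τ) = (C − C_in)/(C₀ − C_in) = (1.425 − 0.09076)/(4.015 − 0.09076) = 0.340000
t = −τ ln(…) = 43.5041 × 1.07881 = 46.9327 min.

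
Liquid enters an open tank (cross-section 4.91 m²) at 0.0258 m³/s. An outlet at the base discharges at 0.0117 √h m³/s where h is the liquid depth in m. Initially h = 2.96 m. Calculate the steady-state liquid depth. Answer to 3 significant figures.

Level balance: A dh/dt = 0.0258 − 0.0117 √h. Setting dh/dt = 0:
Q_in = 0.0117 √h_ss ⇒ √h_ss = 0.0258/0.0117 = 2.2051.
h_ss = 2.2051² = 4.8626 m. (Since h₀ = 2.96 m < h_ss, the level will rise toward this value.)

4.86 m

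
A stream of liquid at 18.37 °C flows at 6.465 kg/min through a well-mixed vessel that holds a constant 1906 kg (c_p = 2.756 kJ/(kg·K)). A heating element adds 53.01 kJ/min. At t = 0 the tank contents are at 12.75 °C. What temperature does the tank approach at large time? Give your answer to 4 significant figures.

M c_p dT/dt = ṁ c_p (T_in − T) + Q̇.
At steady state dT/dt = 0 ⇒ T_ss = T_in + Q̇/(ṁ c_p) = 18.37 + 53.01/(6.465·2.756) = 21.3452 °C.

21.35 °C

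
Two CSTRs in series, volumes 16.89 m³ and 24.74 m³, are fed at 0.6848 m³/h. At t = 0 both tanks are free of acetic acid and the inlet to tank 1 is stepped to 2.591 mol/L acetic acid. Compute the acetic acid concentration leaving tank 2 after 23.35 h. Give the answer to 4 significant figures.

Species balance on tank i: dCᵢ/dt = (Cᵢ₋₁ − Cᵢ)/τᵢ with τᵢ = Vᵢ/Q.
τ₁ = 16.89/0.6848 = 24.6641 h; τ₂ = 24.74/0.6848 = 36.1273 h.
Tank 1: C₁ = C_in(1 − e^(−t/τ₁)). Tank 2 (τ₁ ≠ τ₂): C₂ = C_in[1 − (τ₁ e^(−t/τ₁) − τ₂ e^(−t/τ₂))/(τ₁ − τ₂)].
At t = 23.35: e^(−t/τ₁) = 0.388012, e^(−t/τ₂) = 0.523968.
C₂ = 2.591·[1 − (24.6641·0.388012 − 36.1273·0.523968)/(-11.4632)] = 2.591·0.183511 = 0.475477 mol/L.

0.4755 mol/L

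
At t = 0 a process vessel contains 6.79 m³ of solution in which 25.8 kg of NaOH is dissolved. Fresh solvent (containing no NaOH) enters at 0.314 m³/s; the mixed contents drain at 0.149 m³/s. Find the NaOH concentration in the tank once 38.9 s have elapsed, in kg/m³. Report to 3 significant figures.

1.07 kg/m³

Total volume: dV/dt = Q_in − Q_out = 0.16500 m³/s, so V(t) = 6.79 + 0.16500 t and V(38.9) = 13.209 m³.
Species balance (pure solvent in): dm/dt = −Q_out · m/V(t).
Separate: dm/m = −Q_out dt/V(t) ⇒ ln(m/m₀) = −(Q_out/(Q_in−Q_out)) ln(V/V₀).
m = m₀ (V₀/V)^(Q_out/(Q_in−Q_out)) = 25.8 × (6.79/13.209)^(0.90303) = 14.147 kg.
C = m/V = 14.147/13.209 = 1.0710 kg/m³.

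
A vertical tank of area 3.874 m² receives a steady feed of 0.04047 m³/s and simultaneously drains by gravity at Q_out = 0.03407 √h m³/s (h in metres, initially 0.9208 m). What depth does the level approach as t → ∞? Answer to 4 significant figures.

1.411 m

Level balance: A dh/dt = 0.04047 − 0.03407 √h. Setting dh/dt = 0:
Q_in = 0.03407 √h_ss ⇒ √h_ss = 0.04047/0.03407 = 1.18785.
h_ss = 1.18785² = 1.41098 m. (Since h₀ = 0.9208 m < h_ss, the level will rise toward this value.)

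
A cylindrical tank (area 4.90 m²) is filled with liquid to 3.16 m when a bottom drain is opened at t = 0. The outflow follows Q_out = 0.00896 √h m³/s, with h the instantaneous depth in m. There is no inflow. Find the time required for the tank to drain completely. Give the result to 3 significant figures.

Mass balance (ρ constant): A dh/dt = −0.00896 √h.
This is separable: 2 d(√h)/dt = −0.00896/A, so √h = √h₀ − (0.00896/(2A)) t.
Tank is empty when √h = 0: t_empty = 2A√h₀/0.00896.
t_empty = 2·4.90·√3.16/0.00896 = 9.8000·1.7776/0.00896 = 1944.3 s.

1940 s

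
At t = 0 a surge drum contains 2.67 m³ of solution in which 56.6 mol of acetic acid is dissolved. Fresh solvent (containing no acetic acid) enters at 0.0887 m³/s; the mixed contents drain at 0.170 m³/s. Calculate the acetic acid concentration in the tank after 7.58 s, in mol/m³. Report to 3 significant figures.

15.9 mol/m³

Let m(t) be the amount of acetic acid. Volume: V(t) = V₀ + (Q_in − Q_out) t = 2.67 − 0.081300 t; V(7.58) = 2.0537 m³.
No acetic acid enters, so dm/dt = −Q_out · (m/V).
Separate: dm/m = −Q_out dt/V(t) ⇒ ln(m/m₀) = −(Q_out/(Q_in−Q_out)) ln(V/V₀).
m = m₀ (V₀/V)^(Q_out/(Q_in−Q_out)) = 56.6 × (2.67/2.0537)^(-2.0910) = 32.697 mol.
C = m/V = 32.697/2.0537 = 15.921 mol/m³.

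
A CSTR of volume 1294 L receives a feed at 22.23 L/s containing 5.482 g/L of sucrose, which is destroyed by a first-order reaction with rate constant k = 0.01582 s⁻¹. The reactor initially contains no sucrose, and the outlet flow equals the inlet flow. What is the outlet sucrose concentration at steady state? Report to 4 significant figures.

2.854 g/L

Species balance: V dC/dt = Q C_in − Q C − k V C.
Steady state (dC/dt = 0): C_ss = Q C_in/(Q + kV) = C_in/(1 + kV/Q).
C_ss = 22.23·5.482/(22.23 + 0.01582·1294) = 121.865/42.7011 = 2.85391 g/L.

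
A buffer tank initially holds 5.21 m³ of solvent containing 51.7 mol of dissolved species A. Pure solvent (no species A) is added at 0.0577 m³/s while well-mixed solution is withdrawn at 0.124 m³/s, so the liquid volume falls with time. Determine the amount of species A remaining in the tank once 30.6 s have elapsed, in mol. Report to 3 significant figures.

Total volume: dV/dt = Q_in − Q_out = -0.066300 m³/s, so V(t) = 5.21 − 0.066300 t and V(30.6) = 3.1812 m³.
No species A enters, so dm/dt = −Q_out · (m/V).
Separate: dm/m = −Q_out dt/V(t) ⇒ ln(m/m₀) = −(Q_out/(Q_in−Q_out)) ln(V/V₀).
m = m₀ (V₀/V)^(Q_out/(Q_in−Q_out)) = 51.7 × (5.21/3.1812)^(-1.8703) = 20.549 mol.

20.5 mol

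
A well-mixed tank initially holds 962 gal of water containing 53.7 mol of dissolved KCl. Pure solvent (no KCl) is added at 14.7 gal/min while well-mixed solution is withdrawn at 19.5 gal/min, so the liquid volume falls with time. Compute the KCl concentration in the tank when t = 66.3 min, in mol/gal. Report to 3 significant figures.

Let m(t) be the amount of KCl. Volume: V(t) = V₀ + (Q_in − Q_out) t = 962 − 4.8000 t; V(66.3) = 643.76 gal.
Solute balance: dm/dt = 0 − Q_out C = −Q_out m/V(t).
dm/m = −Q_out dt/(V₀ − 4.8000 t); integrating gives ln(m/m₀) = −(Q_out/(Q_in−Q_out)) ln(V/V₀).
m = m₀ (V₀/V)^(Q_out/(Q_in−Q_out)) = 53.7 × (962/643.76)^(-4.0625) = 10.502 mol.
C = m/V = 10.502/643.76 = 0.016313 mol/gal.

0.0163 mol/gal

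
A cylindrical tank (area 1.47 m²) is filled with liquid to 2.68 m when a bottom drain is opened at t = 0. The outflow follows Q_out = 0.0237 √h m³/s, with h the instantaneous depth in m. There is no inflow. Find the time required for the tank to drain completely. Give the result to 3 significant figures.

203 s

A dh/dt = −Q_out = −0.0237 √h.
∫ h^(−1/2) dh = −(0.0237/A) ∫ dt, giving 2√h = 2√h₀ − (0.0237/A) t.
Tank is empty when √h = 0: t_empty = 2A√h₀/0.0237.
t_empty = 2·1.47·√2.68/0.0237 = 2.9400·1.6371/0.0237 = 203.08 s.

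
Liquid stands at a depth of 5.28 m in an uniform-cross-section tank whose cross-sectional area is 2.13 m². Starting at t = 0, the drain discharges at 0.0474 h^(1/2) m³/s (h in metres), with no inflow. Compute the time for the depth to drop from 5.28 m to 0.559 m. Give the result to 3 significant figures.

139 s

With no inflow, A dh/dt = −0.0474 √h.
Separate and integrate: 2(√h − √h₀) = −(0.0474/A) t.
t = 2A(√h₀ − √h)/0.0474 = 2·2.13·(√5.28 − √0.559)/0.0474
  = 4.2600 × (2.2978 − 0.74766) / 0.0474 = 139.32 s.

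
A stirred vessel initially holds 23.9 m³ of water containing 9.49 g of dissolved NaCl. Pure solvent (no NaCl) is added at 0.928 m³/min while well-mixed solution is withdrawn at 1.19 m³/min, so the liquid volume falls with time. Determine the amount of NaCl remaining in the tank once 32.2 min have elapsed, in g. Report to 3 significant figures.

1.31 g

Total volume: dV/dt = Q_in − Q_out = -0.26200 m³/min, so V(t) = 23.9 − 0.26200 t and V(32.2) = 15.464 m³.
Species balance (pure solvent in): dm/dt = −Q_out · m/V(t).
dm/m = −Q_out dt/(V₀ − 0.26200 t); integrating gives ln(m/m₀) = −(Q_out/(Q_in−Q_out)) ln(V/V₀).
m = m₀ (V₀/V)^(Q_out/(Q_in−Q_out)) = 9.49 × (23.9/15.464)^(-4.5420) = 1.3135 g.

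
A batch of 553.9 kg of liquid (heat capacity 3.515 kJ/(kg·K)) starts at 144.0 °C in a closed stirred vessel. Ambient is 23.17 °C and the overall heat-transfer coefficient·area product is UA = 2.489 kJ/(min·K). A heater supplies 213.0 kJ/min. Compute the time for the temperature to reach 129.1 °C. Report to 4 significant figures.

M c_p dT/dt = −UA(T − T_amb) + Q̇.
τ = M c_p/UA = 782.225 min; T_ss = T_amb + Q̇/UA = 23.17 + 213.0/2.489 = 108.747 °C.
T(t) = T_ss + (T₀ − T_ss)e^(−t/τ); set T = 129.1:
t = −τ ln[(T − T_ss)/(T₀ − T_ss)] = −782.225 · ln(0.577346) = 429.686 min.

429.7 min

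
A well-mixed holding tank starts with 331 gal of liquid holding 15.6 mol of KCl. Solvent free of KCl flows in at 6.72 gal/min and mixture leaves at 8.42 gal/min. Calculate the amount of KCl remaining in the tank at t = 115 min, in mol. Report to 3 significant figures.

0.187 mol

Total volume: dV/dt = Q_in − Q_out = -1.7000 gal/min, so V(t) = 331 − 1.7000 t and V(115) = 135.50 gal.
Species balance (pure solvent in): dm/dt = −Q_out · m/V(t).
Separate: dm/m = −Q_out dt/V(t) ⇒ ln(m/m₀) = −(Q_out/(Q_in−Q_out)) ln(V/V₀).
m = m₀ (V₀/V)^(Q_out/(Q_in−Q_out)) = 15.6 × (331/135.50)^(-4.9529) = 0.18704 mol.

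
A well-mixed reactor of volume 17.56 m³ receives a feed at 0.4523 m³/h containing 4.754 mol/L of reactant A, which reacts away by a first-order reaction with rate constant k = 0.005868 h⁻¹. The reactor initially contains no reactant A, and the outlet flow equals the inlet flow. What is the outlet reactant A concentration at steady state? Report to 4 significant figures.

V dC/dt = Q(C_in − C) − k V C.
At steady state: 0 = Q C_in − (Q + kV) C_ss, so C_ss = Q C_in/(Q + kV).
C_ss = 0.4523·4.754/(0.4523 + 0.005868·17.56) = 2.15023/0.555342 = 3.87191 mol/L.

3.872 mol/L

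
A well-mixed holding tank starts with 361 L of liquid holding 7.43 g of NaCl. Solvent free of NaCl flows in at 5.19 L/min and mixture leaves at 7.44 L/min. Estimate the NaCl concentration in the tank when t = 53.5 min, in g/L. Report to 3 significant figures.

Let m(t) be the amount of NaCl. Volume: V(t) = V₀ + (Q_in − Q_out) t = 361 − 2.2500 t; V(53.5) = 240.62 L.
Solute balance: dm/dt = 0 − Q_out C = −Q_out m/V(t).
Separate: dm/m = −Q_out dt/V(t) ⇒ ln(m/m₀) = −(Q_out/(Q_in−Q_out)) ln(V/V₀).
m = m₀ (V₀/V)^(Q_out/(Q_in−Q_out)) = 7.43 × (361/240.62)^(-3.3067) = 1.9430 g.
C = m/V = 1.9430/240.62 = 0.0080747 g/L.

0.00807 g/L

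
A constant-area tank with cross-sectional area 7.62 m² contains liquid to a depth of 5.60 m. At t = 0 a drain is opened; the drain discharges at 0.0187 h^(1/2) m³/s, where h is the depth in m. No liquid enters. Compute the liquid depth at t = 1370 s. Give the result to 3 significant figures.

0.470 m

With no inflow, A dh/dt = −0.0187 √h.
∫ h^(−1/2) dh = −(0.0187/A) ∫ dt, giving 2√h = 2√h₀ − (0.0187/A) t.
√h = √5.60 − 0.0187·1370/(2·7.62) = 2.3664 − 1.6810 = 0.68540.
h = 0.68540² = 0.46977 m.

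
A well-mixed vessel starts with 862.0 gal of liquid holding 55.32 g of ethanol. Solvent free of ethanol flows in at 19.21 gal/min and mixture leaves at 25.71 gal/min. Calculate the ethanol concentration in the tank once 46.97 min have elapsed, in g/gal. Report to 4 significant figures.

Total volume: dV/dt = Q_in − Q_out = -6.50000 gal/min, so V(t) = 862.0 − 6.50000 t and V(46.97) = 556.695 gal.
Species balance (pure solvent in): dm/dt = −Q_out · m/V(t).
dm/m = −Q_out dt/(V₀ − 6.50000 t); integrating gives ln(m/m₀) = −(Q_out/(Q_in−Q_out)) ln(V/V₀).
m = m₀ (V₀/V)^(Q_out/(Q_in−Q_out)) = 55.32 × (862.0/556.695)^(-3.95538) = 9.81283 g.
C = m/V = 9.81283/556.695 = 0.0176269 g/gal.

0.01763 g/gal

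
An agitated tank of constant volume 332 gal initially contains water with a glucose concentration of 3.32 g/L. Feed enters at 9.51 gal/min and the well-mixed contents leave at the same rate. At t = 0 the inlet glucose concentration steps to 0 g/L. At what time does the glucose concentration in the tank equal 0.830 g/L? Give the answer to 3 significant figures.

48.4 min

Transient balance on the dissolved component: V dC/dt = Q(C_in − C), so τ = V/Q = 34.911 min.
C(t) = C_in + (C₀ − C_in) e^(−t/τ). Set C = 0.830 and solve for t:
e^(−t/τ) = (C − C_in)/(C₀ − C_in) = (0.830 − 0)/(3.32 − 0) = 0.25000
t = −τ ln(…) = 34.911 × 1.3863 = 48.396 min.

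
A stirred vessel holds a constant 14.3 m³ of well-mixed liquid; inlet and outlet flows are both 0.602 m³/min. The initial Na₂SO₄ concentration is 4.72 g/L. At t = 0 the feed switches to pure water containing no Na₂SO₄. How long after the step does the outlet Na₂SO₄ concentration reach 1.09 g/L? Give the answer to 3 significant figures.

Species balance: V dC/dt = Q(C_in − C) ⇒ τ = V/Q = 23.754 min.
C(t) = C_in + (C₀ − C_in) e^(−t/τ). Set C = 1.09 and solve for t:
e^(−t/τ) = (C − C_in)/(C₀ − C_in) = (1.09 − 0)/(4.72 − 0) = 0.23093
t = −τ ln(…) = 23.754 × 1.4656 = 34.815 min.

34.8 min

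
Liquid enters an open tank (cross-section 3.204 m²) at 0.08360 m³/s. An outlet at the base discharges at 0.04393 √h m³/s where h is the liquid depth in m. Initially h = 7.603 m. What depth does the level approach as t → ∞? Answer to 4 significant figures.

A dh/dt = Q_in − 0.04393 √h. Steady state requires inflow = outflow:
Q_in = 0.04393 √h_ss ⇒ √h_ss = 0.08360/0.04393 = 1.90303.
h_ss = 1.90303² = 3.62151 m. (Since h₀ = 7.603 m > h_ss, the level will fall toward this value.)

3.622 m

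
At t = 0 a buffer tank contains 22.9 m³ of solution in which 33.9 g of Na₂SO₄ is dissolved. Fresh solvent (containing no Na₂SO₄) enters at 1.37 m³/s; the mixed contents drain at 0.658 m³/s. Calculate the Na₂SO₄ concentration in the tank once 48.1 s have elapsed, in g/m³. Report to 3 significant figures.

0.255 g/m³

Total volume: dV/dt = Q_in − Q_out = 0.71200 m³/s, so V(t) = 22.9 + 0.71200 t and V(48.1) = 57.147 m³.
Solute balance: dm/dt = 0 − Q_out C = −Q_out m/V(t).
dm/m = −Q_out dt/(V₀ + 0.71200 t); integrating gives ln(m/m₀) = −(Q_out/(Q_in−Q_out)) ln(V/V₀).
m = m₀ (V₀/V)^(Q_out/(Q_in−Q_out)) = 33.9 × (22.9/57.147)^(0.92416) = 14.560 g.
C = m/V = 14.560/57.147 = 0.25478 g/m³.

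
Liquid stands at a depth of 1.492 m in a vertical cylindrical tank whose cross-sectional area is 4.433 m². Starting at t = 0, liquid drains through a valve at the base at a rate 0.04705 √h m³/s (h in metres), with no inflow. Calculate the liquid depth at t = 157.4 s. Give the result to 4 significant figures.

With no inflow, A dh/dt = −0.04705 √h.
∫ h^(−1/2) dh = −(0.04705/A) ∫ dt, giving 2√h = 2√h₀ − (0.04705/A) t.
√h = √1.492 − 0.04705·157.4/(2·4.433) = 1.22147 − 0.835289 = 0.386186.
h = 0.386186² = 0.149139 m.

0.1491 m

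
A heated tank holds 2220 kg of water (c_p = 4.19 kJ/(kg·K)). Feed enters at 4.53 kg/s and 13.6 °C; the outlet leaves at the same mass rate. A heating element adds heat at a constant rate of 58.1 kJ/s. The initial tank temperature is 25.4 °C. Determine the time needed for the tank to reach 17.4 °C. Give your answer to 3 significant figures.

1210 s

M c_p dT/dt = ṁ c_p (T_in − T) + Q̇.
τ = M/ṁ = 490.07 s; T_ss = T_in + Q̇/(ṁ c_p) = 16.661 °C.
T(t) = T_ss + (T₀ − T_ss) e^(−t/τ). Set T = 17.4:
e^(−t/τ) = (17.4 − 16.661)/(25.4 − 16.661) = 0.084563
t = −490.07 · ln(0.084563) = 1210.6 s.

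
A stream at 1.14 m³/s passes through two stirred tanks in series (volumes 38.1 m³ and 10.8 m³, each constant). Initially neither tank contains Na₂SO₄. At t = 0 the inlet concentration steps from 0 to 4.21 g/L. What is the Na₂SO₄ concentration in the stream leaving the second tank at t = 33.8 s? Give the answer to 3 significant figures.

2.12 g/L

Time constants: τᵢ = Vᵢ/Q for each well-mixed tank.
τ₁ = 38.1/1.14 = 33.421 s; τ₂ = 10.8/1.14 = 9.4737 s.
Solving the cascade with C₁(0)=C₂(0)=0 gives C₂(t) = C_in[1 − (τ₁ e^(−t/τ₁) − τ₂ e^(−t/τ₂))/(τ₁ − τ₂)].
At t = 33.8: e^(−t/τ₁) = 0.36373, e^(−t/τ₂) = 0.028218.
C₂ = 4.21·[1 − (33.421·0.36373 − 9.4737·0.028218)/(23.947)] = 4.21·0.50354 = 2.1199 g/L.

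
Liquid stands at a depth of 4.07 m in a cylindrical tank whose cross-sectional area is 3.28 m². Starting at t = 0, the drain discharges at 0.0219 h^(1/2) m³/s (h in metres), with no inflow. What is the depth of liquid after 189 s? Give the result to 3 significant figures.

With no inflow, A dh/dt = −0.0219 √h.
Separate and integrate: 2(√h − √h₀) = −(0.0219/A) t.
√h = √4.07 − 0.0219·189/(2·3.28) = 2.0174 − 0.63096 = 1.3865.
h = 1.3865² = 1.9223 m.

1.92 m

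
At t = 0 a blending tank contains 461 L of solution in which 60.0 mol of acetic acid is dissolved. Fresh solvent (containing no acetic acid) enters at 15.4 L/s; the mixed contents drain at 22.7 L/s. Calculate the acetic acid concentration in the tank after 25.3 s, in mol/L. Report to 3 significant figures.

Total volume: dV/dt = Q_in − Q_out = -7.3000 L/s, so V(t) = 461 − 7.3000 t and V(25.3) = 276.31 L.
Solute balance: dm/dt = 0 − Q_out C = −Q_out m/V(t).
Separate: dm/m = −Q_out dt/V(t) ⇒ ln(m/m₀) = −(Q_out/(Q_in−Q_out)) ln(V/V₀).
m = m₀ (V₀/V)^(Q_out/(Q_in−Q_out)) = 60.0 × (461/276.31)^(-3.1096) = 12.215 mol.
C = m/V = 12.215/276.31 = 0.044206 mol/L.

0.0442 mol/L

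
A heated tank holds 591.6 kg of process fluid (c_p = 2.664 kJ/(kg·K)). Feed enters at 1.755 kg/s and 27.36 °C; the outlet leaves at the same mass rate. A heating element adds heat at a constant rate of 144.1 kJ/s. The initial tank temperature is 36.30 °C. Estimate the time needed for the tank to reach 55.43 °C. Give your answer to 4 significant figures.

M c_p dT/dt = ṁ c_p (T_in − T) + Q̇.
τ = M/ṁ = 337.094 s; T_ss = T_in + Q̇/(ṁ c_p) = 58.1814 °C.
T(t) = T_ss + (T₀ − T_ss) e^(−t/τ). Set T = 55.43:
e^(−t/τ) = (55.43 − 58.1814)/(36.30 − 58.1814) = 0.125742
t = −337.094 · ln(0.125742) = 698.971 s.

699.0 s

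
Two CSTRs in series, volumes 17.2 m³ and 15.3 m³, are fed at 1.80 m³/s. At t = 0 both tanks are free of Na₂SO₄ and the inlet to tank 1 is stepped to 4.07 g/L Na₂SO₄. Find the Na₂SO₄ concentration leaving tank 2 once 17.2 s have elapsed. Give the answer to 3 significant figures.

2.31 g/L

Species balance on tank i: dCᵢ/dt = (Cᵢ₋₁ − Cᵢ)/τᵢ with τᵢ = Vᵢ/Q.
τ₁ = 17.2/1.80 = 9.5556 s; τ₂ = 15.3/1.80 = 8.5000 s.
Solving the cascade with C₁(0)=C₂(0)=0 gives C₂(t) = C_in[1 − (τ₁ e^(−t/τ₁) − τ₂ e^(−t/τ₂))/(τ₁ − τ₂)].
At t = 17.2: e^(−t/τ₁) = 0.16530, e^(−t/τ₂) = 0.13219.
C₂ = 4.07·[1 − (9.5556·0.16530 − 8.5000·0.13219)/(1.0556)] = 4.07·0.56807 = 2.3121 g/L.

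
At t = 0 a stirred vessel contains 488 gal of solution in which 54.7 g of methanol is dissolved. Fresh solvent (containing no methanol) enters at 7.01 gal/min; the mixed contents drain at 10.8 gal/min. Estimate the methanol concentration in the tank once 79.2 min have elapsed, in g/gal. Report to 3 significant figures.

Total volume: dV/dt = Q_in − Q_out = -3.7900 gal/min, so V(t) = 488 − 3.7900 t and V(79.2) = 187.83 gal.
No methanol enters, so dm/dt = −Q_out · (m/V).
Separate: dm/m = −Q_out dt/V(t) ⇒ ln(m/m₀) = −(Q_out/(Q_in−Q_out)) ln(V/V₀).
m = m₀ (V₀/V)^(Q_out/(Q_in−Q_out)) = 54.7 × (488/187.83)^(-2.8496) = 3.6008 g.
C = m/V = 3.6008/187.83 = 0.019170 g/gal.

0.0192 g/gal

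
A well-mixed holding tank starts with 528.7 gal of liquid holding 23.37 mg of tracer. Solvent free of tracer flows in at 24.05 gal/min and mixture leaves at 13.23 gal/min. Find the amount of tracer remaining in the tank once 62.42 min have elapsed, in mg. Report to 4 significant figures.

8.543 mg

Total volume: dV/dt = Q_in − Q_out = 10.8200 gal/min, so V(t) = 528.7 + 10.8200 t and V(62.42) = 1204.08 gal.
Solute balance: dm/dt = 0 − Q_out C = −Q_out m/V(t).
dm/m = −Q_out dt/(V₀ + 10.8200 t); integrating gives ln(m/m₀) = −(Q_out/(Q_in−Q_out)) ln(V/V₀).
m = m₀ (V₀/V)^(Q_out/(Q_in−Q_out)) = 23.37 × (528.7/1204.08)^(1.22274) = 8.54269 mg.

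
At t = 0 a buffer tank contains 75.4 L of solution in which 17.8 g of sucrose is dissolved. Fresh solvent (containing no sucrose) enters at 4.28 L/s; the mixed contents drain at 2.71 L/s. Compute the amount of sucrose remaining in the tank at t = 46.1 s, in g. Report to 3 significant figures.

5.57 g

Total volume: dV/dt = Q_in − Q_out = 1.5700 L/s, so V(t) = 75.4 + 1.5700 t and V(46.1) = 147.78 L.
Species balance (pure solvent in): dm/dt = −Q_out · m/V(t).
dm/m = −Q_out dt/(V₀ + 1.5700 t); integrating gives ln(m/m₀) = −(Q_out/(Q_in−Q_out)) ln(V/V₀).
m = m₀ (V₀/V)^(Q_out/(Q_in−Q_out)) = 17.8 × (75.4/147.78)^(1.7261) = 5.5717 g.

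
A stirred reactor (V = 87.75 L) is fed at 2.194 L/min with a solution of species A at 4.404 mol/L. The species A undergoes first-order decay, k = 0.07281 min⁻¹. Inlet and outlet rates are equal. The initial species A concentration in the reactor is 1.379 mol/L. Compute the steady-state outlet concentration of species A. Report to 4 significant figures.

1.126 mol/L

V dC/dt = Q(C_in − C) − k V C.
Steady state (dC/dt = 0): C_ss = Q C_in/(Q + kV) = C_in/(1 + kV/Q).
C_ss = 2.194·4.404/(2.194 + 0.07281·87.75) = 9.66238/8.58308 = 1.12575 mol/L.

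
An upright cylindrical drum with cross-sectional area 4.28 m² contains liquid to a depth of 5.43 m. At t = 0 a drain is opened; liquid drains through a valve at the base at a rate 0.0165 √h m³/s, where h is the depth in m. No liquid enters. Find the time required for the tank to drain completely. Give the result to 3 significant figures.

Unsteady balance on liquid volume: A dh/dt = −0.0165 √h.
∫ h^(−1/2) dh = −(0.0165/A) ∫ dt, giving 2√h = 2√h₀ − (0.0165/A) t.
Tank is empty when √h = 0: t_empty = 2A√h₀/0.0165.
t_empty = 2·4.28·√5.43/0.0165 = 8.5600·2.3302/0.0165 = 1208.9 s.

1210 s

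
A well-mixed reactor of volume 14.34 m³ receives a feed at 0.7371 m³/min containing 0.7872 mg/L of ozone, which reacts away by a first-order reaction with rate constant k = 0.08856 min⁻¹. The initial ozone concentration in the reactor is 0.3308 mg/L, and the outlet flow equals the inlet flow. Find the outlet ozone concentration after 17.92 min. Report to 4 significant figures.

Species balance: V dC/dt = Q C_in − Q C − k V C.
dC/dt = (Q/V) C_in − (Q/V + k) C; effective rate a = Q/V + k = 0.0514017 + 0.08856 = 0.139962 min⁻¹.
C_ss = Q C_in/(Q + kV) = 0.289103 mg/L; C(t) = C_ss + (C₀ − C_ss) e^(−a t).
C(17.92) = 0.289103 + (0.0416966)·e^(−0.139962·17.92) = 0.289103 + (0.0416966)·0.0814217 = 0.292498 mg/L.

0.2925 mg/L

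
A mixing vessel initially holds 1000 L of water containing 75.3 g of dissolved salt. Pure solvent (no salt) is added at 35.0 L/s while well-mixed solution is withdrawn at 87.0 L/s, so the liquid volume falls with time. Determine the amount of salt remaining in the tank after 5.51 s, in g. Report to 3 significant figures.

Total volume: dV/dt = Q_in − Q_out = -52.000 L/s, so V(t) = 1000 − 52.000 t and V(5.51) = 713.48 L.
Species balance (pure solvent in): dm/dt = −Q_out · m/V(t).
dm/m = −Q_out dt/(V₀ − 52.000 t); integrating gives ln(m/m₀) = −(Q_out/(Q_in−Q_out)) ln(V/V₀).
m = m₀ (V₀/V)^(Q_out/(Q_in−Q_out)) = 75.3 × (1000/713.48)^(-1.6731) = 42.805 g.

42.8 g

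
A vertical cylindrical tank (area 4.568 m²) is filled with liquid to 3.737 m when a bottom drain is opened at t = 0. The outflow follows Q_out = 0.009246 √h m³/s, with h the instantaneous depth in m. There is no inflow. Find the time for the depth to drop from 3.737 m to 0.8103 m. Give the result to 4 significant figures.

1021 s

A dh/dt = −Q_out = −0.009246 √h.
∫ h^(−1/2) dh = −(0.009246/A) ∫ dt, giving 2√h = 2√h₀ − (0.009246/A) t.
t = 2A(√h₀ − √h)/0.009246 = 2·4.568·(√3.737 − √0.8103)/0.009246
  = 9.13600 × (1.93313 − 0.900167) / 0.009246 = 1020.68 s.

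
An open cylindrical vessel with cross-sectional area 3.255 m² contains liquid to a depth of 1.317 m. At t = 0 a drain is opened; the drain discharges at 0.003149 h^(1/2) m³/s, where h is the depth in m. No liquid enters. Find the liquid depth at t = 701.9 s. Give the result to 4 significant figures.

0.6530 m

With no inflow, A dh/dt = −0.003149 √h.
This is separable: 2 d(√h)/dt = −0.003149/A, so √h = √h₀ − (0.003149/(2A)) t.
√h = √1.317 − 0.003149·701.9/(2·3.255) = 1.14761 − 0.339521 = 0.808085.
h = 0.808085² = 0.653001 m.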